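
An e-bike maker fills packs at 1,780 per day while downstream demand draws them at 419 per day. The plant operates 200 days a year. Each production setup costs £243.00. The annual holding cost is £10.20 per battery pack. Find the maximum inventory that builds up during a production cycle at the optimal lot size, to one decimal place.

I_max ≈ 1,747.3 packs

Annual demand D = 419 × 200 = 83,800.
Production build-up factor (1 − d/p) = 1 − 419/1,780 = 0.7646.
Q* = √(2DS / (H(1 − d/p))) = √(2 × 83,800 × 243 / (10.2 × 0.7646)).
= √(40,726,800 / 7.799) ≈ 2285.183.
Maximum inventory = Q*(1 − d/p) = 2285.183 × 0.7646 ≈ 1747.266.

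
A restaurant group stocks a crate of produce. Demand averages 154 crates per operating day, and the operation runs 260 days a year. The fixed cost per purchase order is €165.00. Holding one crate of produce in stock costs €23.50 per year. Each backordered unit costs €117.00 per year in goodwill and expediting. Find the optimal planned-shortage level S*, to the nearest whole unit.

S* ≈ 137 crates

Annual demand D = 154 × 260 = 40,040.
With planned backorders, Q* = √(2DS/H) · √((H+B)/B).
√(2DS/H) = √(2 × 40,040 × 165 / 23.5) = 749.843.
√((H+B)/B) = √((23.5+117)/117) = 1.0958.
Q* ≈ 821.704.
S* = Q* · H/(H+B) = 821.704 × 23.5/140.5 ≈ 137.438.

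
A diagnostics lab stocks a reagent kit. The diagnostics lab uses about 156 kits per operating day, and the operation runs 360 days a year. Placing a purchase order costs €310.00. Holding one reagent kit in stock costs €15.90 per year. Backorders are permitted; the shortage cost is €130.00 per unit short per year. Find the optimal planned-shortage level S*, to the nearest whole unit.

Annual demand D = 156 × 360 = 56,160.
With planned backorders, Q* = √(2DS/H) · √((H+B)/B).
√(2DS/H) = √(2 × 56,160 × 310 / 15.9) = 1479.827.
√((H+B)/B) = √((15.9+130)/130) = 1.0594.
Q* ≈ 1567.714.
S* = Q* · H/(H+B) = 1567.714 × 15.9/145.9 ≈ 170.848.

S* ≈ 171 kits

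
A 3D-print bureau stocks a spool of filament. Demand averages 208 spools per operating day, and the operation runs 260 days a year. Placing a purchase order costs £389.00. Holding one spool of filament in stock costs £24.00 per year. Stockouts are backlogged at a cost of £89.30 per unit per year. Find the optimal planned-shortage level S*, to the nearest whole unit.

Annual demand D = 208 × 260 = 54,080.
With planned backorders, Q* = √(2DS/H) · √((H+B)/B).
√(2DS/H) = √(2 × 54,080 × 389 / 24) = 1324.044.
√((H+B)/B) = √((24+89.3)/89.3) = 1.1264.
Q* ≈ 1491.392.
S* = Q* · H/(H+B) = 1491.392 × 24/113.3 ≈ 315.917.

S* ≈ 316 spools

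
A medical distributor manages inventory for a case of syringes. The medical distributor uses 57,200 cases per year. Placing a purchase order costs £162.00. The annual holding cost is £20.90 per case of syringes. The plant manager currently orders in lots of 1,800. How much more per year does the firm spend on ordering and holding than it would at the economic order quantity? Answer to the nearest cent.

Extra cost ≈ £4,277.16 per year

EOQ = √(2DS/H) = √(2 × 57,200 × 162 / 20.9) ≈ 941.67.
Cost at Q* = (D/Q*)S + (Q*/2)H = √(2DSH) ≈ £19,680.84.
Cost at Q = 1,800: (57,200/1,800)×162 + (1,800/2)×20.9 = £5,148.00 + £18,810.00 = £23,958.00.
Excess = £23,958.00 − £19,680.84 = £4,277.16.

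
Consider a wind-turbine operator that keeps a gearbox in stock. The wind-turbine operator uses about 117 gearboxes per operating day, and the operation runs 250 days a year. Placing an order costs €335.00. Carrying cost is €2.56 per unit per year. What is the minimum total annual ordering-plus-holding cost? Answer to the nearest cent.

TC* ≈ €7,083.05

Annual demand D = 117 × 250 = 29,250.
Q* = √(2DS/H) = √(2 × 29,250 × 335 / 2.56) ≈ 2766.82.
At the optimum the two cost components are equal, so total cost = 2·(Q*/2)H = Q*·H.
Minimum total = √(2DSH) = √(2 × 29,250 × 335 × 2.56) ≈ 7083.050.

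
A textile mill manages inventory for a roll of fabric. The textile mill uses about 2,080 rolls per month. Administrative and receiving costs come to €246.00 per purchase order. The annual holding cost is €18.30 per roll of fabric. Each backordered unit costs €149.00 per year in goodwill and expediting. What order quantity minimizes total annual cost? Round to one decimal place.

Annual demand D = 2,080 × 12 = 24,960.
With planned backorders, Q* = √(2DS/H) · √((H+B)/B).
√(2DS/H) = √(2 × 24,960 × 246 / 18.3) = 819.180.
√((H+B)/B) = √((18.3+149)/149) = 1.0596.
Q* ≈ 868.029.

Q* ≈ 868.0 rolls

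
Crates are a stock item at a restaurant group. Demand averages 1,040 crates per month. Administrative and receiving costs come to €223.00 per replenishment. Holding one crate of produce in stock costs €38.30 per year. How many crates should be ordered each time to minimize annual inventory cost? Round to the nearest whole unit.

Q* ≈ 381 crates

Annual demand D = 1,040 × 12 = 12,480.
EOQ = √(2DS / H) = √(2 × 12,480 × 223 / 38.3).
= √(5,566,080 / 38.3) = √145,328.4595 ≈ 381.220.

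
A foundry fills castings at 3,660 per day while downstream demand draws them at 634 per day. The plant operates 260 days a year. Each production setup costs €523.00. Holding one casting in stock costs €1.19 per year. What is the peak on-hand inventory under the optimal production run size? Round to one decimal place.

Annual demand D = 634 × 260 = 164,840.
Production build-up factor (1 − d/p) = 1 − 634/3,660 = 0.8268.
Q* = √(2DS / (H(1 − d/p))) = √(2 × 164,840 × 523 / (1.19 × 0.8268)).
= √(172,422,640 / 0.9839) ≈ 13238.225.
Maximum inventory = Q*(1 − d/p) = 13238.225 × 0.8268 ≈ 10945.046.

I_max ≈ 10,945.0 castings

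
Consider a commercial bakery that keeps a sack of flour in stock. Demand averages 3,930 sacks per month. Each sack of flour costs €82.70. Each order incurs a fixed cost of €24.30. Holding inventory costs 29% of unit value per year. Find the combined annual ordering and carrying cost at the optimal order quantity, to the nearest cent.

Annual demand D = 3,930 × 12 = 47,160.
Holding cost H = 0.29 × €82.70 = €23.9830 per unit per year.
The optimal lot size = √(2DS/H) = √(2 × 47,160 × 24.3 / 23.983) ≈ 309.14.
At Q*, ordering cost (D/Q*)S equals holding cost (Q*/2)H, each = √(DSH/2).
Minimum total = √(2DSH) = √(2 × 47,160 × 24.3 × 23.983) ≈ 7414.072.

TC* ≈ €7,414.07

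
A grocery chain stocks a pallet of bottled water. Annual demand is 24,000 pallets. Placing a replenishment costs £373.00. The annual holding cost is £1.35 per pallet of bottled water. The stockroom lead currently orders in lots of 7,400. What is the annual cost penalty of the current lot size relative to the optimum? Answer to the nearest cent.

Extra cost ≈ £1,288.39 per year

EOQ = √(2DS/H) = √(2 × 24,000 × 373 / 1.35) ≈ 3641.73.
Cost at Q* = (D/Q*)S + (Q*/2)H = √(2DSH) ≈ £4,916.34.
Cost at Q = 7,400: (24,000/7,400)×373 + (7,400/2)×1.35 = £1,209.73 + £4,995.00 = £6,204.73.
Excess = £6,204.73 − £4,916.34 = £1,288.39.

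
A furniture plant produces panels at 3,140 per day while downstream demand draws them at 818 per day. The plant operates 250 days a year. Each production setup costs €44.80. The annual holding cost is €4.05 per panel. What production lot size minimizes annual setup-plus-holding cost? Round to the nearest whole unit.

Q* ≈ 2,473 panels

Annual demand D = 818 × 250 = 204,500.
Production build-up factor (1 − d/p) = 1 − 818/3,140 = 0.7395.
Q* = √(2DS / (H(1 − d/p))) = √(2 × 204,500 × 44.8 / (4.05 × 0.7395)).
= √(18,323,200 / 2.9949) ≈ 2473.471.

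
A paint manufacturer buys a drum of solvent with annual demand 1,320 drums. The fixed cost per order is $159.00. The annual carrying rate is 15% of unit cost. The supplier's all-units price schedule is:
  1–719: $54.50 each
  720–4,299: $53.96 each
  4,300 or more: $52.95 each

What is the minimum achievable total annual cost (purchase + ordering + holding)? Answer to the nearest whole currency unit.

Holding cost per unit per year at price C is H = 0.15·C.
Candidates are each tier's EOQ (if it falls in that tier) and each price-break quantity.
EOQ at $54.50 = 226.6 (feasible in tier 1): TC = 1,320×$54.50 + (1,320/226.6)×159 + (226.6/2)×0.15×$54.50 = $73,792.44.
EOQ at $53.96 = 227.7 < 720, so use break Q=720: TC = 1,320×$53.96 + (1,320/720.0)×159 + (720.0/2)×0.15×$53.96 = $74,432.54.
EOQ at $52.95 = 229.9 < 4300, so use break Q=4300: TC = 1,320×$52.95 + (1,320/4300.0)×159 + (4300.0/2)×0.15×$52.95 = $87,019.18.
Lowest total cost among the candidates is at Q = 226.6.

TC* ≈ $73,792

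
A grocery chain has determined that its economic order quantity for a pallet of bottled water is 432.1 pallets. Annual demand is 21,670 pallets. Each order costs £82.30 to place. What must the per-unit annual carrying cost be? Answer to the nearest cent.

Invert the EOQ relation Q*² = 2DS/H.
From Q* = √(2DS/H): H = 2DS / Q*² = 2 × 21,670 × 82.3 / 432.1² = 19.1038.

H ≈ £19.10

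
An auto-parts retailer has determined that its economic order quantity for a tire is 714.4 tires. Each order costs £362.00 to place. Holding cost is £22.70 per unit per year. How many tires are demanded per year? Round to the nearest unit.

D ≈ 16,002 tires per year

Squaring Q* = √(2DS/H) gives Q*² = 2DS/H.
From Q* = √(2DS/H): D = Q*²H / (2S) = 714.4² × 22.7 / (2 × 362) = 16001.850.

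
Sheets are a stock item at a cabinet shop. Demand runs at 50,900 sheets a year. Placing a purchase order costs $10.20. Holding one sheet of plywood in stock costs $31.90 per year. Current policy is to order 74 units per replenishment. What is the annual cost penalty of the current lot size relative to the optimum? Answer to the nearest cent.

Extra cost ≈ $2,440.93 per year

EOQ = √(2DS/H) = √(2 × 50,900 × 10.2 / 31.9) ≈ 180.42.
Cost at Q* = (D/Q*)S + (Q*/2)H = √(2DSH) ≈ $5,755.32.
Cost at Q = 74: (50,900/74)×10.2 + (74/2)×31.9 = $7,015.95 + $1,180.30 = $8,196.25.
Excess = $8,196.25 − $5,755.32 = $2,440.93.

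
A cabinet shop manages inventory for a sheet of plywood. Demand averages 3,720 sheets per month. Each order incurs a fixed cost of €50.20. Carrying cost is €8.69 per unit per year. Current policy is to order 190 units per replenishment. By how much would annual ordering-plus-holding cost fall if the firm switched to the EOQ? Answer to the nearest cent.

Annual demand D = 3,720 × 12 = 44,640.
EOQ = √(2DS/H) = √(2 × 44,640 × 50.2 / 8.69) ≈ 718.16.
Cost at Q* = (D/Q*)S + (Q*/2)H = √(2DSH) ≈ €6,240.78.
Cost at Q = 190: (44,640/190)×50.2 + (190/2)×8.69 = €11,794.36 + €825.55 = €12,619.91.
Excess = €12,619.91 − €6,240.78 = €6,379.13.

Extra cost ≈ €6,379.13 per year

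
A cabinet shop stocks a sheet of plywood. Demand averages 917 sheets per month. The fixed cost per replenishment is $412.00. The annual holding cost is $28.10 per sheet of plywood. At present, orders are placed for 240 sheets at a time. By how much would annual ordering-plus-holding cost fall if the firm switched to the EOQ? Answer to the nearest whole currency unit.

Annual demand D = 917 × 12 = 11,004.
EOQ = √(2DS/H) = √(2 × 11,004 × 412 / 28.1) ≈ 568.05.
Cost at Q* = (D/Q*)S + (Q*/2)H = √(2DSH) ≈ $15,962.17.
Cost at Q = 240: (11,004/240)×412 + (240/2)×28.1 = $18,890.20 + $3,372.00 = $22,262.20.
Excess = $22,262.20 − $15,962.17 = $6,300.03.

Extra cost ≈ $6,300 per year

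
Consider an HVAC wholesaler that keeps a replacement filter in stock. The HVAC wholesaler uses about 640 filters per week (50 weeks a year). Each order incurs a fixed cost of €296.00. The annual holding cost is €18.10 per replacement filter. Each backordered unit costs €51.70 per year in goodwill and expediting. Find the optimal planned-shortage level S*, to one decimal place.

Annual demand D = 640 × 50 = 32,000.
With planned backorders, Q* = √(2DS/H) · √((H+B)/B).
√(2DS/H) = √(2 × 32,000 × 296 / 18.1) = 1023.049.
√((H+B)/B) = √((18.1+51.7)/51.7) = 1.1619.
Q* ≈ 1188.718.
S* = Q* · H/(H+B) = 1188.718 × 18.1/69.8 ≈ 308.249.

S* ≈ 308.2 filters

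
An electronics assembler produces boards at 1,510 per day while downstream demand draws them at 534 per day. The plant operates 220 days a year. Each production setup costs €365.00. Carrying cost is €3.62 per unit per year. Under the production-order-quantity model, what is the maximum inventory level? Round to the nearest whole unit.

I_max ≈ 3,913 boards

Annual demand D = 534 × 220 = 117,480.
Production build-up factor (1 − d/p) = 1 − 534/1,510 = 0.6464.
Q* = √(2DS / (H(1 − d/p))) = √(2 × 117,480 × 365 / (3.62 × 0.6464)).
= √(85,760,400 / 2.3398) ≈ 6054.143.
Maximum inventory = Q*(1 − d/p) = 6054.143 × 0.6464 ≈ 3913.141.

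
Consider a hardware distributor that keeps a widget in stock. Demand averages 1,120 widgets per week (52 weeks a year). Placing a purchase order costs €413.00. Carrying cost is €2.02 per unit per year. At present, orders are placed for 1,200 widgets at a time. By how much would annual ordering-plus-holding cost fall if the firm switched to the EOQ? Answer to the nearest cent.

Annual demand D = 1,120 × 52 = 58,240.
EOQ = √(2DS/H) = √(2 × 58,240 × 413 / 2.02) ≈ 4880.06.
Cost at Q* = (D/Q*)S + (Q*/2)H = √(2DSH) ≈ €9,857.72.
Cost at Q = 1,200: (58,240/1,200)×413 + (1,200/2)×2.02 = €20,044.27 + €1,212.00 = €21,256.27.
Excess = €21,256.27 − €9,857.72 = €11,398.55.

Extra cost ≈ €11,398.55 per year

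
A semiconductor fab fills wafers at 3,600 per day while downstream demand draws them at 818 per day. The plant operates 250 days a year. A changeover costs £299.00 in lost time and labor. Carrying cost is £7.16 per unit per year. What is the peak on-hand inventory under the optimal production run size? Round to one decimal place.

Annual demand D = 818 × 250 = 204,500.
Production build-up factor (1 − d/p) = 1 − 818/3,600 = 0.7728.
Q* = √(2DS / (H(1 − d/p))) = √(2 × 204,500 × 299 / (7.16 × 0.7728)).
= √(122,291,000 / 5.5331) ≈ 4701.251.
Maximum inventory = Q*(1 − d/p) = 4701.251 × 0.7728 ≈ 3633.022.

I_max ≈ 3,633.0 wafers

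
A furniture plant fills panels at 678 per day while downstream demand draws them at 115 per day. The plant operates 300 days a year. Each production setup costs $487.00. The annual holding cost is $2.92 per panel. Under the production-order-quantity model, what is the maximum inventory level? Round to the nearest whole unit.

I_max ≈ 3,091 panels

Annual demand D = 115 × 300 = 34,500.
Production build-up factor (1 − d/p) = 1 − 115/678 = 0.8304.
Q* = √(2DS / (H(1 − d/p))) = √(2 × 34,500 × 487 / (2.92 × 0.8304)).
= √(33,603,000 / 2.4247) ≈ 3722.702.
Maximum inventory = Q*(1 − d/p) = 3722.702 × 0.8304 ≈ 3091.270.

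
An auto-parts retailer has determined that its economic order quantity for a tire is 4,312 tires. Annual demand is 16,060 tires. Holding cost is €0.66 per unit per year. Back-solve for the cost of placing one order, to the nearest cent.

The basic EOQ model gives Q* = √(2DS/H); rearrange for the unknown.
From Q* = √(2DS/H): S = Q*²H / (2D) = 4,312² × 0.66 / (2 × 16,060) = 382.0550.

S ≈ €382.06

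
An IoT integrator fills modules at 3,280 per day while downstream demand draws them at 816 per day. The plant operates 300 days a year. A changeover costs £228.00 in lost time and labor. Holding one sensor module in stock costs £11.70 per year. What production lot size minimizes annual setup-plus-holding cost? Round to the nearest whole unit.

Q* ≈ 3,564 modules

Annual demand D = 816 × 300 = 244,800.
Production build-up factor (1 − d/p) = 1 − 816/3,280 = 0.7512.
Q* = √(2DS / (H(1 − d/p))) = √(2 × 244,800 × 228 / (11.7 × 0.7512)).
= √(111,628,800 / 8.7893) ≈ 3563.787.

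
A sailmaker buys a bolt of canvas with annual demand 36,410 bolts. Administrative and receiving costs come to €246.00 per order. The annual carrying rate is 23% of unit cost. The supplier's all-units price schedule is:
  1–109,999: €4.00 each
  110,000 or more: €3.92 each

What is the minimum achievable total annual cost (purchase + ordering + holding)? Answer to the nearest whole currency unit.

TC* ≈ €149,700

Holding cost per unit per year at price C is H = 0.23·C.
Candidates are each tier's EOQ (if it falls in that tier) and each price-break quantity.
EOQ at €4.00 = 4412.6 (feasible in tier 1): TC = 36,410×€4.00 + (36,410/4412.6)×246 + (4412.6/2)×0.23×€4.00 = €149,699.63.
EOQ at €3.92 = 4457.4 < 110000, so use break Q=110000: TC = 36,410×€3.92 + (36,410/110000.0)×246 + (110000.0/2)×0.23×€3.92 = €192,396.63.
Lowest total cost among the candidates is at Q = 4412.6.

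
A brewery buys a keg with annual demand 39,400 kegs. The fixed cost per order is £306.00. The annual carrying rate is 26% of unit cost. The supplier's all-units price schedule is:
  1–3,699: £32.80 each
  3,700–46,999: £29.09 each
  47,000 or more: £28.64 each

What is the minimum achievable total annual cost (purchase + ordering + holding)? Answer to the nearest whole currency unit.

Holding cost per unit per year at price C is H = 0.26·C.
Evaluate total cost at each tier's feasible EOQ or, if the EOQ is below the tier, at the tier's minimum quantity.
EOQ at £32.80 = 1681.5 (feasible in tier 1): TC = 39,400×£32.80 + (39,400/1681.5)×306 + (1681.5/2)×0.26×£32.80 = £1,306,659.94.
EOQ at £29.09 = 1785.5 < 3700, so use break Q=3700: TC = 39,400×£29.09 + (39,400/3700.0)×306 + (3700.0/2)×0.26×£29.09 = £1,163,396.78.
EOQ at £28.64 = 1799.5 < 47000, so use break Q=47000: TC = 39,400×£28.64 + (39,400/47000.0)×306 + (47000.0/2)×0.26×£28.64 = £1,303,662.92.
Lowest total cost among the candidates is at Q = 3700.0.

TC* ≈ £1,163,397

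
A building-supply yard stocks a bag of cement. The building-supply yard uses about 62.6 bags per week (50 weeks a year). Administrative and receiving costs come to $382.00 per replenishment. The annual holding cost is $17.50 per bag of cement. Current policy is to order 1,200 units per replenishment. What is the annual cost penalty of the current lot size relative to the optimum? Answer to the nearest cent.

Extra cost ≈ $5,027.37 per year

Annual demand D = 62.6 × 50 = 3,130.
EOQ = √(2DS/H) = √(2 × 3,130 × 382 / 17.5) ≈ 369.66.
Cost at Q* = (D/Q*)S + (Q*/2)H = √(2DSH) ≈ $6,469.01.
Cost at Q = 1,200: (3,130/1,200)×382 + (1,200/2)×17.5 = $996.38 + $10,500.00 = $11,496.38.
Excess = $11,496.38 − $6,469.01 = $5,027.37.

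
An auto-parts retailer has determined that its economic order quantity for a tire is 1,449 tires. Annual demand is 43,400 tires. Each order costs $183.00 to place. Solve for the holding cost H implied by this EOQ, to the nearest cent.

Squaring Q* = √(2DS/H) gives Q*² = 2DS/H.
From Q* = √(2DS/H): H = 2DS / Q*² = 2 × 43,400 × 183 / 1,449² = 7.5654.

H ≈ $7.57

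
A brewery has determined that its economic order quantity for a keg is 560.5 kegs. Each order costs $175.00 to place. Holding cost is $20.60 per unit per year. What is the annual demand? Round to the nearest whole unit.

Squaring Q* = √(2DS/H) gives Q*² = 2DS/H.
From Q* = √(2DS/H): D = Q*²H / (2S) = 560.5² × 20.6 / (2 × 175) = 18490.575.

D ≈ 18,491 kegs per year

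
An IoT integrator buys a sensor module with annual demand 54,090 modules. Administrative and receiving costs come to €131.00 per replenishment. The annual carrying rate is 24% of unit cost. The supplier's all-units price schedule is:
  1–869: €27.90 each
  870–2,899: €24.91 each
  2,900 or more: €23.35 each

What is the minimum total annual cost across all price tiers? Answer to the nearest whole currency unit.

Holding cost per unit per year at price C is H = 0.24·C.
Evaluate total cost at each tier's feasible EOQ or, if the EOQ is below the tier, at the tier's minimum quantity.
Tier 1 (€27.90): EOQ = 1454.8 exceeds tier's upper bound 869, so this tier is dominated.
EOQ at €24.91 = 1539.6 (feasible in tier 2): TC = 54,090×€24.91 + (54,090/1539.6)×131 + (1539.6/2)×0.24×€24.91 = €1,356,586.43.
EOQ at €23.35 = 1590.2 < 2900, so use break Q=2900: TC = 54,090×€23.35 + (54,090/2900.0)×131 + (2900.0/2)×0.24×€23.35 = €1,273,570.68.
Lowest total cost among the candidates is at Q = 2900.0.

TC* ≈ €1,273,571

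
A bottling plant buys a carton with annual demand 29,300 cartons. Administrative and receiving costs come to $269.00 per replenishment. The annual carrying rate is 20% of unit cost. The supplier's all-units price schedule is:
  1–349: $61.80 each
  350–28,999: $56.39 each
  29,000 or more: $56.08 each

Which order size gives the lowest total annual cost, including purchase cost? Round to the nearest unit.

Q* ≈ 1,182 cartons

Holding cost per unit per year at price C is H = 0.20·C.
For each price level, check whether its EOQ is feasible; otherwise the best quantity at that price is the breakpoint.
Tier 1 ($61.80): EOQ = 1129.3 exceeds tier's upper bound 349, so this tier is dominated.
EOQ at $56.39 = 1182.2 (feasible in tier 2): TC = 29,300×$56.39 + (29,300/1182.2)×269 + (1182.2/2)×0.20×$56.39 = $1,665,560.40.
EOQ at $56.08 = 1185.5 < 29000, so use break Q=29000: TC = 29,300×$56.08 + (29,300/29000.0)×269 + (29000.0/2)×0.20×$56.08 = $1,806,047.78.
Lowest total cost is $1,665,560.40 at Q = 1182.2.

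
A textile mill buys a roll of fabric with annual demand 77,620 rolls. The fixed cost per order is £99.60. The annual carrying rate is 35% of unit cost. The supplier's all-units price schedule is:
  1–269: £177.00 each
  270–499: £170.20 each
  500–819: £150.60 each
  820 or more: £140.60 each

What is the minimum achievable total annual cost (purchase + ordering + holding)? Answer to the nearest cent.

Holding cost per unit per year at price C is H = 0.35·C.
Candidates are each tier's EOQ (if it falls in that tier) and each price-break quantity.
Tier 1 (£177.00): EOQ = 499.6 exceeds tier's upper bound 269, so this tier is dominated.
Tier 2 (£170.20): EOQ = 509.5 exceeds tier's upper bound 499, so this tier is dominated.
EOQ at £150.60 = 541.6 (feasible in tier 3): TC = 77,620×£150.60 + (77,620/541.6)×99.6 + (541.6/2)×0.35×£150.60 = £11,718,120.15.
EOQ at £140.60 = 560.5 < 820, so use break Q=820: TC = 77,620×£140.60 + (77,620/820.0)×99.6 + (820.0/2)×0.35×£140.60 = £10,942,976.09.
Lowest total cost among the candidates is at Q = 820.0.

TC* ≈ £10,942,976.09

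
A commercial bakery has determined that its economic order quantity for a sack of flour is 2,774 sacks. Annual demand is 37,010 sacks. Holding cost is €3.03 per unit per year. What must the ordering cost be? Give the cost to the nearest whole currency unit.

Invert the EOQ relation Q*² = 2DS/H.
From Q* = √(2DS/H): S = Q*²H / (2D) = 2,774² × 3.03 / (2 × 37,010) = 314.9970.

S ≈ €315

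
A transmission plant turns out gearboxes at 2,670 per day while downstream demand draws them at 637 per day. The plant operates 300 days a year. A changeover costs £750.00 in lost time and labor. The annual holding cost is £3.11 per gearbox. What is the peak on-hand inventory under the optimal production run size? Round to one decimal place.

I_max ≈ 8,377.4 gearboxes

Annual demand D = 637 × 300 = 191,100.
Production build-up factor (1 − d/p) = 1 − 637/2,670 = 0.7614.
Q* = √(2DS / (H(1 − d/p))) = √(2 × 191,100 × 750 / (3.11 × 0.7614)).
= √(286,650,000 / 2.368) ≈ 11002.281.
Maximum inventory = Q*(1 − d/p) = 11002.281 × 0.7614 ≈ 8377.392.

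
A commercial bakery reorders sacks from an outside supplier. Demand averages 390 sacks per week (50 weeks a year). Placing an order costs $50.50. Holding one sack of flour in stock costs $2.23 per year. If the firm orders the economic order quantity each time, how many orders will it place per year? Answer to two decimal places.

N ≈ 20.75 orders per year

Annual demand D = 390 × 50 = 19,500.
Q* = √(2DS/H) = √(2 × 19,500 × 50.5 / 2.23) ≈ 939.78.
Orders per year = D / Q* = 19,500 / 939.78 ≈ 20.750.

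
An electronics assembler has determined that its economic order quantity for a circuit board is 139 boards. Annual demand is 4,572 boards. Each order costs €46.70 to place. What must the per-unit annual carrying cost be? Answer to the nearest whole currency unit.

Squaring Q* = √(2DS/H) gives Q*² = 2DS/H.
From Q* = √(2DS/H): H = 2DS / Q*² = 2 × 4,572 × 46.7 / 139² = 22.1016.

H ≈ €22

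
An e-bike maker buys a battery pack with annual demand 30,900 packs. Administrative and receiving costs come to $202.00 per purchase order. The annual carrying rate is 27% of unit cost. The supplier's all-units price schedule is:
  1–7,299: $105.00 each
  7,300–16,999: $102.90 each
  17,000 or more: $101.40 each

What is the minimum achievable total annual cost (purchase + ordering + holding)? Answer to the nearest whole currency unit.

TC* ≈ $3,263,312

Holding cost per unit per year at price C is H = 0.27·C.
For each price level, check whether its EOQ is feasible; otherwise the best quantity at that price is the breakpoint.
EOQ at $105.00 = 663.6 (feasible in tier 1): TC = 30,900×$105.00 + (30,900/663.6)×202 + (663.6/2)×0.27×$105.00 = $3,263,312.50.
EOQ at $102.90 = 670.3 < 7300, so use break Q=7300: TC = 30,900×$102.90 + (30,900/7300.0)×202 + (7300.0/2)×0.27×$102.90 = $3,281,872.99.
EOQ at $101.40 = 675.3 < 17000, so use break Q=17000: TC = 30,900×$101.40 + (30,900/17000.0)×202 + (17000.0/2)×0.27×$101.40 = $3,366,340.16.
Lowest total cost among the candidates is at Q = 663.6.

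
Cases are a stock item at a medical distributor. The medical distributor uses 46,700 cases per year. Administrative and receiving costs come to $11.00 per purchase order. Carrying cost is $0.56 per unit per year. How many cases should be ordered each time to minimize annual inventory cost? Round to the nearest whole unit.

EOQ = √(2DS / H) = √(2 × 46,700 × 11 / 0.56).
= √(1,027,400 / 0.56) = √1,834,642.8571 ≈ 1354.490.

Q* ≈ 1,354 cases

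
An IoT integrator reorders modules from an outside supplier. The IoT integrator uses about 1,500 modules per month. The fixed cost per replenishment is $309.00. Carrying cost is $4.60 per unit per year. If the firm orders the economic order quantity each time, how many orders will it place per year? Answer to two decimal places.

N ≈ 11.57 orders per year

Annual demand D = 1,500 × 12 = 18,000.
Q* = √(2DS/H) = √(2 × 18,000 × 309 / 4.6) ≈ 1555.08.
Orders per year = D / Q* = 18,000 / 1555.08 ≈ 11.575.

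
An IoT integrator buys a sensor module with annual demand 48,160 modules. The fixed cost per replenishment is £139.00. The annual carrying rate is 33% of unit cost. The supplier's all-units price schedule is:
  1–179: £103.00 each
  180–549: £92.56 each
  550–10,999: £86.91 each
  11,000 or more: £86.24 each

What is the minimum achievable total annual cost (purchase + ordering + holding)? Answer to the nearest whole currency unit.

TC* ≈ £4,205,181

Holding cost per unit per year at price C is H = 0.33·C.
Candidates are each tier's EOQ (if it falls in that tier) and each price-break quantity.
Tier 1 (£103.00): EOQ = 627.6 exceeds tier's upper bound 179, so this tier is dominated.
Tier 2 (£92.56): EOQ = 662.1 exceeds tier's upper bound 549, so this tier is dominated.
EOQ at £86.91 = 683.2 (feasible in tier 3): TC = 48,160×£86.91 + (48,160/683.2)×139 + (683.2/2)×0.33×£86.91 = £4,205,181.15.
EOQ at £86.24 = 685.9 < 11000, so use break Q=11000: TC = 48,160×£86.24 + (48,160/11000.0)×139 + (11000.0/2)×0.33×£86.24 = £4,310,452.57.
Lowest total cost among the candidates is at Q = 683.2.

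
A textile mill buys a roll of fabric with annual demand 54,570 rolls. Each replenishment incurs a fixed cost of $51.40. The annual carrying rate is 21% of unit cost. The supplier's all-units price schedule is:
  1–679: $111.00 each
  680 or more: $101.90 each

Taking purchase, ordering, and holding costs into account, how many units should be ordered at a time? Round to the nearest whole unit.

Q* ≈ 680 rolls

Holding cost per unit per year at price C is H = 0.21·C.
For each price level, check whether its EOQ is feasible; otherwise the best quantity at that price is the breakpoint.
EOQ at $111.00 = 490.6 (feasible in tier 1): TC = 54,570×$111.00 + (54,570/490.6)×51.4 + (490.6/2)×0.21×$111.00 = $6,068,705.22.
EOQ at $101.90 = 512.0 < 680, so use break Q=680: TC = 54,570×$101.90 + (54,570/680.0)×51.4 + (680.0/2)×0.21×$101.90 = $5,572,083.51.
Lowest total cost is $5,572,083.51 at Q = 680.0.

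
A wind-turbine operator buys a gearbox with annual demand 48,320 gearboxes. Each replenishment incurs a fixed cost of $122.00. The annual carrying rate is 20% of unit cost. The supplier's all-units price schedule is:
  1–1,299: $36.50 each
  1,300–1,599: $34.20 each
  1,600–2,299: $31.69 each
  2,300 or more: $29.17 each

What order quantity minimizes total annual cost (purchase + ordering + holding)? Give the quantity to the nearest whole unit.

Holding cost per unit per year at price C is H = 0.20·C.
Evaluate total cost at each tier's feasible EOQ or, if the EOQ is below the tier, at the tier's minimum quantity.
EOQ at $36.50 = 1270.9 (feasible in tier 1): TC = 48,320×$36.50 + (48,320/1270.9)×122 + (1270.9/2)×0.20×$36.50 = $1,772,957.26.
EOQ at $34.20 = 1312.9 (feasible in tier 2): TC = 48,320×$34.20 + (48,320/1312.9)×122 + (1312.9/2)×0.20×$34.20 = $1,661,524.21.
EOQ at $31.69 = 1363.9 < 1600, so use break Q=1600: TC = 48,320×$31.69 + (48,320/1600.0)×122 + (1600.0/2)×0.20×$31.69 = $1,540,015.60.
EOQ at $29.17 = 1421.6 < 2300, so use break Q=2300: TC = 48,320×$29.17 + (48,320/2300.0)×122 + (2300.0/2)×0.20×$29.17 = $1,418,766.56.
Lowest total cost is $1,418,766.56 at Q = 2300.0.

Q* ≈ 2,300 gearboxes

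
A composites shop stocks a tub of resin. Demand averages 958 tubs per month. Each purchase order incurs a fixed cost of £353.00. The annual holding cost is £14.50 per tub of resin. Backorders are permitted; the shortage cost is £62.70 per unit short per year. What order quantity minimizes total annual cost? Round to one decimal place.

Q* ≈ 830.2 tubs

Annual demand D = 958 × 12 = 11,496.
With planned backorders, Q* = √(2DS/H) · √((H+B)/B).
√(2DS/H) = √(2 × 11,496 × 353 / 14.5) = 748.155.
√((H+B)/B) = √((14.5+62.7)/62.7) = 1.1096.
Q* ≈ 830.169.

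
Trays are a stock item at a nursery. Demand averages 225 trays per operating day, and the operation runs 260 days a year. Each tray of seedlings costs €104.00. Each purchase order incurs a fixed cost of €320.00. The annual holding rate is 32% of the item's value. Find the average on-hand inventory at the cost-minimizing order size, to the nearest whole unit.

Average inventory ≈ 530 trays

Annual demand D = 225 × 260 = 58,500.
Holding cost H = 0.32 × €104.00 = €33.2800 per unit per year.
The optimal lot size = √(2DS/H) = √(2 × 58,500 × 320 / 33.28) ≈ 1060.66.
Average inventory = Q*/2 ≈ 1060.66 / 2 = 530.330.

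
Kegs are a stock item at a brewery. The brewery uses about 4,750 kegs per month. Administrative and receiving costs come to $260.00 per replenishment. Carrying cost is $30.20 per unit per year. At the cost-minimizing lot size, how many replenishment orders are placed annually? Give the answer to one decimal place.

N ≈ 57.5 orders per year

Annual demand D = 4,750 × 12 = 57,000.
The optimal lot size = √(2DS/H) = √(2 × 57,000 × 260 / 30.2) ≈ 990.69.
Orders per year = D / Q* = 57,000 / 990.69 ≈ 57.536.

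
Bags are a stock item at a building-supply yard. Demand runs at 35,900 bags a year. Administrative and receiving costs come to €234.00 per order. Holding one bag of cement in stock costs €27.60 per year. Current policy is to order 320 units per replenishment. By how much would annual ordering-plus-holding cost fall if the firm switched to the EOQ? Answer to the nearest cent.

EOQ = √(2DS/H) = √(2 × 35,900 × 234 / 27.6) ≈ 780.22.
Cost at Q* = (D/Q*)S + (Q*/2)H = √(2DSH) ≈ €21,534.00.
Cost at Q = 320: (35,900/320)×234 + (320/2)×27.6 = €26,251.88 + €4,416.00 = €30,667.88.
Excess = €30,667.88 − €21,534.00 = €9,133.88.

Extra cost ≈ €9,133.88 per year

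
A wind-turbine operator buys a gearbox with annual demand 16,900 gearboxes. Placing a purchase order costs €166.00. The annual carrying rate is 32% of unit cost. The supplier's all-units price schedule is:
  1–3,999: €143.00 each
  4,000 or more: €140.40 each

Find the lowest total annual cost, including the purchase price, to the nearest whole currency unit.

Holding cost per unit per year at price C is H = 0.32·C.
For each price level, check whether its EOQ is feasible; otherwise the best quantity at that price is the breakpoint.
EOQ at €143.00 = 350.2 (feasible in tier 1): TC = 16,900×€143.00 + (16,900/350.2)×166 + (350.2/2)×0.32×€143.00 = €2,432,723.43.
EOQ at €140.40 = 353.4 < 4000, so use break Q=4000: TC = 16,900×€140.40 + (16,900/4000.0)×166 + (4000.0/2)×0.32×€140.40 = €2,463,317.35.
Lowest total cost among the candidates is at Q = 350.2.

TC* ≈ €2,432,723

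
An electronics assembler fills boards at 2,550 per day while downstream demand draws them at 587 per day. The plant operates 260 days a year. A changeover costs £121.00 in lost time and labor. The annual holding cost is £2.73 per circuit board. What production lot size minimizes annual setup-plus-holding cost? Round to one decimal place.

Annual demand D = 587 × 260 = 152,620.
Production build-up factor (1 − d/p) = 1 − 587/2,550 = 0.7698.
Q* = √(2DS / (H(1 − d/p))) = √(2 × 152,620 × 121 / (2.73 × 0.7698)).
= √(36,934,040 / 2.1016) ≈ 4192.200.

Q* ≈ 4,192.2 boards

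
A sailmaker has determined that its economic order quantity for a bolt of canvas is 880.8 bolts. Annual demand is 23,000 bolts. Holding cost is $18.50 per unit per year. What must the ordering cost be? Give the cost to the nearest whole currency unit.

The basic EOQ model gives Q* = √(2DS/H); rearrange for the unknown.
From Q* = √(2DS/H): S = Q*²H / (2D) = 880.8² × 18.5 / (2 × 23,000) = 312.0100.

S ≈ $312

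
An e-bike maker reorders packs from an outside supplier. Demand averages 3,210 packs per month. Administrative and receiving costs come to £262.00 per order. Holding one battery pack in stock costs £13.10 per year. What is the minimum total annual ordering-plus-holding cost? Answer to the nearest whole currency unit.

Annual demand D = 3,210 × 12 = 38,520.
EOQ = √(2DS/H) = √(2 × 38,520 × 262 / 13.1) ≈ 1241.29.
At the optimum the two cost components are equal, so total cost = 2·(Q*/2)H = Q*·H.
Minimum total = √(2DSH) = √(2 × 38,520 × 262 × 13.1) ≈ 16260.894.

TC* ≈ £16,261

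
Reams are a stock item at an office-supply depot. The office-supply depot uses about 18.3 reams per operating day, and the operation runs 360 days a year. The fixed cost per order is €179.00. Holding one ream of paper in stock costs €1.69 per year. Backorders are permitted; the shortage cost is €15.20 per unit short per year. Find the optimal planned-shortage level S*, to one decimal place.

Annual demand D = 18.3 × 360 = 6,588.
With planned backorders, Q* = √(2DS/H) · √((H+B)/B).
√(2DS/H) = √(2 × 6,588 × 179 / 1.69) = 1181.340.
√((H+B)/B) = √((1.69+15.2)/15.2) = 1.0541.
Q* ≈ 1245.283.
S* = Q* · H/(H+B) = 1245.283 × 1.69/16.89 ≈ 124.602.

S* ≈ 124.6 reams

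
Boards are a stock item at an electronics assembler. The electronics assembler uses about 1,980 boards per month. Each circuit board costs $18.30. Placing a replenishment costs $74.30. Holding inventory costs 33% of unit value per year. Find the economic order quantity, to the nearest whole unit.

Q* ≈ 765 boards

Annual demand D = 1,980 × 12 = 23,760.
Holding cost H = 0.33 × $18.30 = $6.0390 per unit per year.
EOQ = √(2DS / H) = √(2 × 23,760 × 74.3 / 6.039).
= √(3,530,736 / 6.039) = √584,655.7377 ≈ 764.628.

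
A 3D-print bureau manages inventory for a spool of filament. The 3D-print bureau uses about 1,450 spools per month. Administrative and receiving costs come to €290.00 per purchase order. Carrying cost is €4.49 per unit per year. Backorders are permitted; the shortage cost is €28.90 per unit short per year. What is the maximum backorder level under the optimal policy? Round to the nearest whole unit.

S* ≈ 217 spools

Annual demand D = 1,450 × 12 = 17,400.
With planned backorders, Q* = √(2DS/H) · √((H+B)/B).
√(2DS/H) = √(2 × 17,400 × 290 / 4.49) = 1499.220.
√((H+B)/B) = √((4.49+28.9)/28.9) = 1.0749.
Q* ≈ 1611.479.
S* = Q* · H/(H+B) = 1611.479 × 4.49/33.39 ≈ 216.698.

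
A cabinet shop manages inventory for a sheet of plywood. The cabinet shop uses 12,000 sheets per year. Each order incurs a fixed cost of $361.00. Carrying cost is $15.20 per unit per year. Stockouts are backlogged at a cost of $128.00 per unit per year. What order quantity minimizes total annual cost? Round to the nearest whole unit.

With planned backorders, Q* = √(2DS/H) · √((H+B)/B).
√(2DS/H) = √(2 × 12,000 × 361 / 15.2) = 754.983.
√((H+B)/B) = √((15.2+128)/128) = 1.0577.
Q* ≈ 798.553.

Q* ≈ 799 sheets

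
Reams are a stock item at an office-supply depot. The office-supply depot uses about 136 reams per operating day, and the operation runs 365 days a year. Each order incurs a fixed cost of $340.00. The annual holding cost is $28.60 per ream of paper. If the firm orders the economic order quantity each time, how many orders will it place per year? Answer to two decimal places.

Annual demand D = 136 × 365 = 49,640.
Q* = √(2DS/H) = √(2 × 49,640 × 340 / 28.6) ≈ 1086.39.
Orders per year = D / Q* = 49,640 / 1086.39 ≈ 45.692.

N ≈ 45.69 orders per year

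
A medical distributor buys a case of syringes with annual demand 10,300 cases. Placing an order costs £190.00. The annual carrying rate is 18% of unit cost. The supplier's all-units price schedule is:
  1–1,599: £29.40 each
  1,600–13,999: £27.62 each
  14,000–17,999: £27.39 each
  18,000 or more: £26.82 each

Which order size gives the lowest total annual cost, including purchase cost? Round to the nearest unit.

Q* ≈ 1,600 cases

Holding cost per unit per year at price C is H = 0.18·C.
Evaluate total cost at each tier's feasible EOQ or, if the EOQ is below the tier, at the tier's minimum quantity.
EOQ at £29.40 = 860.0 (feasible in tier 1): TC = 10,300×£29.40 + (10,300/860.0)×190 + (860.0/2)×0.18×£29.40 = £307,371.14.
EOQ at £27.62 = 887.3 < 1600, so use break Q=1600: TC = 10,300×£27.62 + (10,300/1600.0)×190 + (1600.0/2)×0.18×£27.62 = £289,686.41.
EOQ at £27.39 = 891.0 < 14000, so use break Q=14000: TC = 10,300×£27.39 + (10,300/14000.0)×190 + (14000.0/2)×0.18×£27.39 = £316,768.19.
EOQ at £26.82 = 900.4 < 18000, so use break Q=18000: TC = 10,300×£26.82 + (10,300/18000.0)×190 + (18000.0/2)×0.18×£26.82 = £319,803.12.
Lowest total cost is £289,686.41 at Q = 1600.0.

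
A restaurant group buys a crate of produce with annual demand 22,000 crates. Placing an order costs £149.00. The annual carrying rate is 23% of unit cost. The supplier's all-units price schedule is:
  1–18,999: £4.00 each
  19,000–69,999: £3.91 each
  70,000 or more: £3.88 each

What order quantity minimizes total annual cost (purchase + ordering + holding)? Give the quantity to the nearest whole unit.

Q* ≈ 2,669 crates

Holding cost per unit per year at price C is H = 0.23·C.
Candidates are each tier's EOQ (if it falls in that tier) and each price-break quantity.
EOQ at £4.00 = 2669.5 (feasible in tier 1): TC = 22,000×£4.00 + (22,000/2669.5)×149 + (2669.5/2)×0.23×£4.00 = £90,455.92.
EOQ at £3.91 = 2700.0 < 19000, so use break Q=19000: TC = 22,000×£3.91 + (22,000/19000.0)×149 + (19000.0/2)×0.23×£3.91 = £94,735.88.
EOQ at £3.88 = 2710.4 < 70000, so use break Q=70000: TC = 22,000×£3.88 + (22,000/70000.0)×149 + (70000.0/2)×0.23×£3.88 = £116,640.83.
Lowest total cost is £90,455.92 at Q = 2669.5.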